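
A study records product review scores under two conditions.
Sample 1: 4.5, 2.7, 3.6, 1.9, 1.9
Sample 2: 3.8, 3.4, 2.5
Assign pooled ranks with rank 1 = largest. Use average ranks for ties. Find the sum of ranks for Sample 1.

Sorted (descending): 4.5, 3.8, 3.6, 3.4, 2.7, 2.5, 1.9, 1.9
The 2 values of 1.9 occupy positions 7–8 → average rank (7+8)/2 = 7.5.
Sample 1 values → pooled ranks: 4.5→1, 2.7→5, 3.6→3, 1.9→7.5, 1.9→7.5
Rank sum = 1 + 5 + 3 + 7.5 + 7.5 = 24

24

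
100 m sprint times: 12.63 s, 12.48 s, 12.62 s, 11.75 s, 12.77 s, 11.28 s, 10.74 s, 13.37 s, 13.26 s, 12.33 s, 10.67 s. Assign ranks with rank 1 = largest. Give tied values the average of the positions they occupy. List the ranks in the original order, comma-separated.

Sorted (descending): 13.37, 13.26, 12.77, 12.63, 12.62, 12.48, 12.33, 11.75, 11.28, 10.74, 10.67
No ties — each value takes its position as its rank.

4, 6, 5, 8, 3, 9, 10, 1, 2, 7, 11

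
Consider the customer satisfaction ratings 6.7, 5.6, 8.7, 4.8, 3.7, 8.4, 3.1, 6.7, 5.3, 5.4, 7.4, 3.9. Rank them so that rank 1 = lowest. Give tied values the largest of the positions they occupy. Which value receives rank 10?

7.4

Sorted (ascending): 3.1, 3.7, 3.9, 4.8, 5.3, 5.4, 5.6, 6.7, 6.7, 7.4, 8.4, 8.7
The 2 values of 6.7 occupy positions 8–9 → each gets rank 9.
Rank 10 → value 7.4.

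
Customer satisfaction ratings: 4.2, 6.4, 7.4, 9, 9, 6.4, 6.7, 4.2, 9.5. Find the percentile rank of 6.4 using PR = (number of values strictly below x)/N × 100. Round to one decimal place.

22.2

N = 9.
Strictly below 6.4: 2. Equal to 6.4: 2.
PR = 2/9 × 100 = 22.2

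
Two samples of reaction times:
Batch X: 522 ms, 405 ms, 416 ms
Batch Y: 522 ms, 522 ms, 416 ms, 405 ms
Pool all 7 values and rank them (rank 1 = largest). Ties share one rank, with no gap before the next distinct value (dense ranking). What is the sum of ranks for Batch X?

6

Sorted (descending): 522, 522, 522, 416, 416, 405, 405
The 3 values of 522 share dense rank 1.
The 2 values of 416 share dense rank 2.
The 2 values of 405 share dense rank 3.
Batch X values → pooled ranks: 522→1, 405→3, 416→2
Rank sum = 1 + 3 + 2 = 6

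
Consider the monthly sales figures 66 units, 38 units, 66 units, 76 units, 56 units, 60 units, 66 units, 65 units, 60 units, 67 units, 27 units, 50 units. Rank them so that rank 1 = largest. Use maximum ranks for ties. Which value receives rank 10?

50

Sorted (descending): 76, 67, 66, 66, 66, 65, 60, 60, 56, 50, 38, 27
The 3 values of 66 occupy positions 3–5 → each gets rank 5.
The 2 values of 60 occupy positions 7–8 → each gets rank 8.
Rank 10 → value 50.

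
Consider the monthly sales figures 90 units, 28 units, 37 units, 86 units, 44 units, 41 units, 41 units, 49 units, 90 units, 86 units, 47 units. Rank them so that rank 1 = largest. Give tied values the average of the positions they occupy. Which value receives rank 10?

37

Sorted (descending): 90, 90, 86, 86, 49, 47, 44, 41, 41, 37, 28
The 2 values of 90 occupy positions 1–2 → average rank (1+2)/2 = 1.5.
The 2 values of 86 occupy positions 3–4 → average rank (3+4)/2 = 3.5.
The 2 values of 41 occupy positions 8–9 → average rank (8+9)/2 = 8.5.
Rank 10 → value 37.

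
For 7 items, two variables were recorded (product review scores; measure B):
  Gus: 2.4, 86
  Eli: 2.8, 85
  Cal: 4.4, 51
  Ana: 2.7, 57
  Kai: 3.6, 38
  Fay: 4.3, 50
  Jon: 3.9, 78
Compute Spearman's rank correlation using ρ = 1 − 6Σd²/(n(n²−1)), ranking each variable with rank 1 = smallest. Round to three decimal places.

Ranks of variable 1: 1, 3, 7, 2, 4, 6, 5
Ranks of variable 2: 7, 6, 3, 4, 1, 2, 5
d = r₁ − r₂: -6, -3, 4, -2, 3, 4, 0
d²: 36, 9, 16, 4, 9, 16, 0; Σd² = 90
ρ = 1 − 6·90/(7·48) = 1 − 540/336 = -0.607

-0.607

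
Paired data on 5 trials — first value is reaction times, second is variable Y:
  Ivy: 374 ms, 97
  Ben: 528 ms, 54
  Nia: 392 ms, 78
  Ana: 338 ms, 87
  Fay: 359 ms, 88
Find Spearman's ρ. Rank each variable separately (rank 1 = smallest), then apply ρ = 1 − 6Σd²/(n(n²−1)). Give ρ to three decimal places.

-0.600

Ranks of variable 1: 3, 5, 4, 1, 2
Ranks of variable 2: 5, 1, 2, 3, 4
d = r₁ − r₂: -2, 4, 2, -2, -2
d²: 4, 16, 4, 4, 4; Σd² = 32
ρ = 1 − 6·32/(5·24) = 1 − 192/120 = -0.600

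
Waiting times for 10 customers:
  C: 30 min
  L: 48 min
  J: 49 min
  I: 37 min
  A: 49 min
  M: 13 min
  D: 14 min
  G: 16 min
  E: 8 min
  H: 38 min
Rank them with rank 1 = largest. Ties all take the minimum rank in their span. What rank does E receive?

10

Sorted (descending): 49, 49, 48, 38, 37, 30, 16, 14, 13, 8
The 2 values of 49 occupy positions 1–2 → each gets rank 1.
E has value 8 min → rank 10.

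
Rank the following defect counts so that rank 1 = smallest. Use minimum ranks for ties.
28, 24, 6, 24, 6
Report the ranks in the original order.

Sorted (ascending): 6, 6, 24, 24, 28
The 2 values of 6 occupy positions 1–2 → each gets rank 1.
The 2 values of 24 occupy positions 3–4 → each gets rank 3.

5, 3, 1, 3, 1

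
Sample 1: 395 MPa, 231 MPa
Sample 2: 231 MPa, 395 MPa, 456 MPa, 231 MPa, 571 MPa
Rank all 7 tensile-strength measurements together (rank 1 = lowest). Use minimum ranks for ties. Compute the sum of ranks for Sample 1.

Sorted (ascending): 231, 231, 231, 395, 395, 456, 571
The 3 values of 231 occupy positions 1–3 → each gets rank 1.
The 2 values of 395 occupy positions 4–5 → each gets rank 4.
Sample 1 values → pooled ranks: 395→4, 231→1
Rank sum = 4 + 1 = 5

5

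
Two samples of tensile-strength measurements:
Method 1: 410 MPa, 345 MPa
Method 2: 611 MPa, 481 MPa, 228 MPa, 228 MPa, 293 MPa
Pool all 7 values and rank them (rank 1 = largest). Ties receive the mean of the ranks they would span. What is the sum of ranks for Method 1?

Sorted (descending): 611, 481, 410, 345, 293, 228, 228
The 2 values of 228 occupy positions 6–7 → average rank (6+7)/2 = 6.5.
Method 1 values → pooled ranks: 410→3, 345→4
Rank sum = 3 + 4 = 7

7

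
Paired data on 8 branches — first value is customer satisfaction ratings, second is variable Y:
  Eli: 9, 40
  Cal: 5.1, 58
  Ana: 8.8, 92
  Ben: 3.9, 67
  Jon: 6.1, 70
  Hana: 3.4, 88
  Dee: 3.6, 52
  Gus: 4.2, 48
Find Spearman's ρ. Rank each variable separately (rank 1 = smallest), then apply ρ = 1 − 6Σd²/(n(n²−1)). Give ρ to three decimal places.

-0.143

Ranks of variable 1: 8, 5, 7, 3, 6, 1, 2, 4
Ranks of variable 2: 1, 4, 8, 5, 6, 7, 3, 2
d = r₁ − r₂: 7, 1, -1, -2, 0, -6, -1, 2
d²: 49, 1, 1, 4, 0, 36, 1, 4; Σd² = 96
ρ = 1 − 6·96/(8·63) = 1 − 576/504 = -0.143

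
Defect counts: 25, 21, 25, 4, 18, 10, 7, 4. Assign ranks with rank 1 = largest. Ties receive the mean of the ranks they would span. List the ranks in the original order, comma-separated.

Sorted (descending): 25, 25, 21, 18, 10, 7, 4, 4
The 2 values of 25 occupy positions 1–2 → average rank (1+2)/2 = 1.5.
The 2 values of 4 occupy positions 7–8 → average rank (7+8)/2 = 7.5.

1.5, 3, 1.5, 7.5, 4, 5, 6, 7.5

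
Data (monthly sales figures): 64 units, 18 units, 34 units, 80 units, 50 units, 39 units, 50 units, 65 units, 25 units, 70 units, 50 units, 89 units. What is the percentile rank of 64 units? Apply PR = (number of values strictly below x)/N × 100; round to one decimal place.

58.3

N = 12.
Strictly below 64: 7. Equal to 64: 1.
PR = 7/12 × 100 = 58.3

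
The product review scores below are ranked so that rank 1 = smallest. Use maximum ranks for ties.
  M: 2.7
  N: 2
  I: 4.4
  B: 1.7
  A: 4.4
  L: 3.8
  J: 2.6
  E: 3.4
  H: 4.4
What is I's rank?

Sorted (ascending): 1.7, 2, 2.6, 2.7, 3.4, 3.8, 4.4, 4.4, 4.4
The 3 values of 4.4 occupy positions 7–9 → each gets rank 9.
I has value 4.4 → rank 9.

9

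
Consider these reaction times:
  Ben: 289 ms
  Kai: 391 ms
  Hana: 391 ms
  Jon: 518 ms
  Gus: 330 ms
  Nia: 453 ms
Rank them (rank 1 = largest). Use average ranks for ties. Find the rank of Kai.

Sorted (descending): 518, 453, 391, 391, 330, 289
The 2 values of 391 occupy positions 3–4 → average rank (3+4)/2 = 3.5.
Kai has value 391 ms → rank 3.5.

3.5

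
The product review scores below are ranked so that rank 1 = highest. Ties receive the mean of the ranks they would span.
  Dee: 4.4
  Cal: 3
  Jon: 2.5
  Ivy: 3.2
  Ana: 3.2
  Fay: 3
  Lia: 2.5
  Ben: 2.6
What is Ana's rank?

Sorted (descending): 4.4, 3.2, 3.2, 3, 3, 2.6, 2.5, 2.5
The 2 values of 3.2 occupy positions 2–3 → average rank (2+3)/2 = 2.5.
The 2 values of 3 occupy positions 4–5 → average rank (4+5)/2 = 4.5.
The 2 values of 2.5 occupy positions 7–8 → average rank (7+8)/2 = 7.5.
Ana has value 3.2 → rank 2.5.

2.5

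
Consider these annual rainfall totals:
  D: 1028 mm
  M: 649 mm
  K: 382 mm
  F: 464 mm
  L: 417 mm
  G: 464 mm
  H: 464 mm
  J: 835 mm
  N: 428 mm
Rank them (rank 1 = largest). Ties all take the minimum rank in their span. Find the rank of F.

4

Sorted (descending): 1028, 835, 649, 464, 464, 464, 428, 417, 382
The 3 values of 464 occupy positions 4–6 → each gets rank 4.
F has value 464 mm → rank 4.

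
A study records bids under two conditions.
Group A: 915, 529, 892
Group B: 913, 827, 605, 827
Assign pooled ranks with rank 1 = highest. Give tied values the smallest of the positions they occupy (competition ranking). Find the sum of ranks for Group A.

Sorted (descending): 915, 913, 892, 827, 827, 605, 529
The 2 values of 827 occupy positions 4–5 → each gets rank 4.
Group A values → pooled ranks: 915→1, 529→7, 892→3
Rank sum = 1 + 7 + 3 = 11

11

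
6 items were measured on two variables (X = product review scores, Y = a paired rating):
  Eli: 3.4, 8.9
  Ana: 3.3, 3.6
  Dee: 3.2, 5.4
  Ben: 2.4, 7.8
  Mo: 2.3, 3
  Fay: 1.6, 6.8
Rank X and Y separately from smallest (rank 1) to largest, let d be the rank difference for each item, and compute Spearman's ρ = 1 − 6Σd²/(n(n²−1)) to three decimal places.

0.314

Ranks of variable 1: 6, 5, 4, 3, 2, 1
Ranks of variable 2: 6, 2, 3, 5, 1, 4
d = r₁ − r₂: 0, 3, 1, -2, 1, -3
d²: 0, 9, 1, 4, 1, 9; Σd² = 24
ρ = 1 − 6·24/(6·35) = 1 − 144/210 = 0.314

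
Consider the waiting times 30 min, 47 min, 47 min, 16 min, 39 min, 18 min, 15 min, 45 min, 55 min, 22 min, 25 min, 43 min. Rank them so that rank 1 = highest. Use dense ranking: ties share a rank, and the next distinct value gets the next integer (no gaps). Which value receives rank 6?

30

Sorted (descending): 55, 47, 47, 45, 43, 39, 30, 25, 22, 18, 16, 15
The 2 values of 47 share dense rank 2.
Remaining distinct values take the next consecutive integers.
Rank 6 → value 30.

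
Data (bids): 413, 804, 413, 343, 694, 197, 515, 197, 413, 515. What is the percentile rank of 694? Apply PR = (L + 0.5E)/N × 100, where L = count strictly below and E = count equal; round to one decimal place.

85.0

N = 10.
Strictly below 694: 8. Equal to 694: 1.
PR = (8 + 0.5·1)/10 × 100 = 85.0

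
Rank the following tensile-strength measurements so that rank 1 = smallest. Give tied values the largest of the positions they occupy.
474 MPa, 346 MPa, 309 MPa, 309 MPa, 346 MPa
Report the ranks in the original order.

Sorted (ascending): 309, 309, 346, 346, 474
The 2 values of 309 occupy positions 1–2 → each gets rank 2.
The 2 values of 346 occupy positions 3–4 → each gets rank 4.

5, 4, 2, 2, 4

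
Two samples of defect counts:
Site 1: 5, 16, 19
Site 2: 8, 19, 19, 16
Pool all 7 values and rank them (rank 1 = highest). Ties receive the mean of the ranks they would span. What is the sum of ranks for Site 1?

13.5

Sorted (descending): 19, 19, 19, 16, 16, 8, 5
The 3 values of 19 occupy positions 1–3 → average rank 2.
The 2 values of 16 occupy positions 4–5 → average rank (4+5)/2 = 4.5.
Site 1 values → pooled ranks: 5→7, 16→4.5, 19→2
Rank sum = 7 + 4.5 + 2 = 13.5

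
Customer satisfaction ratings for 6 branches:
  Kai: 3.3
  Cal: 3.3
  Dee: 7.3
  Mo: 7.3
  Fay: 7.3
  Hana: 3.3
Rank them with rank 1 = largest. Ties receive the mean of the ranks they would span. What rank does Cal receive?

5

Sorted (descending): 7.3, 7.3, 7.3, 3.3, 3.3, 3.3
The 3 values of 7.3 occupy positions 1–3 → average rank 2.
The 3 values of 3.3 occupy positions 4–6 → average rank 5.
Cal has value 3.3 → rank 5.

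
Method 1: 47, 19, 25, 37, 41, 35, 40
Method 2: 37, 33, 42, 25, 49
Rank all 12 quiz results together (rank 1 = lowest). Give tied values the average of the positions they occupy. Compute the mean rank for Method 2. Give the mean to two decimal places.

Sorted (ascending): 19, 25, 25, 33, 35, 37, 37, 40, 41, 42, 47, 49
The 2 values of 25 occupy positions 2–3 → average rank (2+3)/2 = 2.5.
The 2 values of 37 occupy positions 6–7 → average rank (6+7)/2 = 6.5.
Method 2 values → pooled ranks: 37→6.5, 33→4, 42→10, 25→2.5, 49→12
Mean rank = (6.5 + 4 + 10 + 2.5 + 12) / 5 = 7.00

7.00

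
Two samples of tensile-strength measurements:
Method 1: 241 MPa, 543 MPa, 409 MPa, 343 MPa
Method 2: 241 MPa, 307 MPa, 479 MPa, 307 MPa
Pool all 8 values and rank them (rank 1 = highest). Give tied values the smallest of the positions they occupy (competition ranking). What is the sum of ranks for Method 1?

15

Sorted (descending): 543, 479, 409, 343, 307, 307, 241, 241
The 2 values of 307 occupy positions 5–6 → each gets rank 5.
The 2 values of 241 occupy positions 7–8 → each gets rank 7.
Method 1 values → pooled ranks: 241→7, 543→1, 409→3, 343→4
Rank sum = 7 + 1 + 3 + 4 = 15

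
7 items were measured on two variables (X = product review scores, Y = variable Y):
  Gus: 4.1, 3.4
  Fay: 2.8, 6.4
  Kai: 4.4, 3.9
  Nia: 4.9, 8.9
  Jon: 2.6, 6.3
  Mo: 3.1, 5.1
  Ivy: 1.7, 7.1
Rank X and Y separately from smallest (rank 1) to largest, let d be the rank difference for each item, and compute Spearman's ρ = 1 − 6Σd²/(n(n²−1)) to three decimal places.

-0.179

Ranks of variable 1: 5, 3, 6, 7, 2, 4, 1
Ranks of variable 2: 1, 5, 2, 7, 4, 3, 6
d = r₁ − r₂: 4, -2, 4, 0, -2, 1, -5
d²: 16, 4, 16, 0, 4, 1, 25; Σd² = 66
ρ = 1 − 6·66/(7·48) = 1 − 396/336 = -0.179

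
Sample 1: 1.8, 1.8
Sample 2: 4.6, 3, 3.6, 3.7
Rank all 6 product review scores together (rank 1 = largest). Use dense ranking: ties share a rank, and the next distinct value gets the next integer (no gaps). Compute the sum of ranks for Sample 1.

Sorted (descending): 4.6, 3.7, 3.6, 3, 1.8, 1.8
The 2 values of 1.8 share dense rank 5.
Remaining distinct values take the next consecutive integers.
Sample 1 values → pooled ranks: 1.8→5, 1.8→5
Rank sum = 5 + 5 = 10

10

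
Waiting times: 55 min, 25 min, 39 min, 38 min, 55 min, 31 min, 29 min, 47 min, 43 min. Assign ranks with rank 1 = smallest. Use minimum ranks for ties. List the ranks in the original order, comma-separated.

Sorted (ascending): 25, 29, 31, 38, 39, 43, 47, 55, 55
The 2 values of 55 occupy positions 8–9 → each gets rank 8.

8, 1, 5, 4, 8, 3, 2, 7, 6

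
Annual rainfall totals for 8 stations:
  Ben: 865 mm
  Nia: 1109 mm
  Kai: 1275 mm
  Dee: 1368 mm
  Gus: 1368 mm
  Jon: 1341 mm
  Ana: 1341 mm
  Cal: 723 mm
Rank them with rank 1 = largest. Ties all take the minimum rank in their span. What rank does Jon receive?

3

Sorted (descending): 1368, 1368, 1341, 1341, 1275, 1109, 865, 723
The 2 values of 1368 occupy positions 1–2 → each gets rank 1.
The 2 values of 1341 occupy positions 3–4 → each gets rank 3.
Jon has value 1341 mm → rank 3.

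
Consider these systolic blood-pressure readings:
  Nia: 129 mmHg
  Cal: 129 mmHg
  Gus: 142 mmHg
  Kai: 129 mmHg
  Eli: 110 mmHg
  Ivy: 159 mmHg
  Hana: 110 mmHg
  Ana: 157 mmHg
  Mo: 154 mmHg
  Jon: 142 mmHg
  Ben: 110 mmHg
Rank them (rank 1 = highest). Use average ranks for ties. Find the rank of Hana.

Sorted (descending): 159, 157, 154, 142, 142, 129, 129, 129, 110, 110, 110
The 2 values of 142 occupy positions 4–5 → average rank (4+5)/2 = 4.5.
The 3 values of 129 occupy positions 6–8 → average rank 7.
The 3 values of 110 occupy positions 9–11 → average rank 10.
Hana has value 110 mmHg → rank 10.

10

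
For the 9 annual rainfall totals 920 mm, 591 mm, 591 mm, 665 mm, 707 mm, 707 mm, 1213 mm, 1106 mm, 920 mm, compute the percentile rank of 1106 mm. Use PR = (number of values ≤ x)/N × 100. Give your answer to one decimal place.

N = 9.
Strictly below 1106: 7. Equal to 1106: 1.
PR = 8/9 × 100 = 88.9

88.9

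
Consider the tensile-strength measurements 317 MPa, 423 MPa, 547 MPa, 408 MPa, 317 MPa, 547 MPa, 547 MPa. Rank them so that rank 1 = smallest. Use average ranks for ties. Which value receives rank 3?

408

Sorted (ascending): 317, 317, 408, 423, 547, 547, 547
The 2 values of 317 occupy positions 1–2 → average rank (1+2)/2 = 1.5.
The 3 values of 547 occupy positions 5–7 → average rank 6.
Rank 3 → value 408.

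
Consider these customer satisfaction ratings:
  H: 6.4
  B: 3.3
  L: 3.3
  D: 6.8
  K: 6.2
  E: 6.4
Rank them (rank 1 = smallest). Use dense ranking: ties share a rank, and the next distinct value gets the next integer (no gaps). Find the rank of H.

Sorted (ascending): 3.3, 3.3, 6.2, 6.4, 6.4, 6.8
The 2 values of 3.3 share dense rank 1.
The 2 values of 6.4 share dense rank 3.
Remaining distinct values take the next consecutive integers.
H has value 6.4 → rank 3.

3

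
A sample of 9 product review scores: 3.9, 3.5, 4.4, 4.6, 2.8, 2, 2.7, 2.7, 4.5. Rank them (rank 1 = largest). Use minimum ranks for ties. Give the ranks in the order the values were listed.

4, 5, 3, 1, 6, 9, 7, 7, 2

Sorted (descending): 4.6, 4.5, 4.4, 3.9, 3.5, 2.8, 2.7, 2.7, 2
The 2 values of 2.7 occupy positions 7–8 → each gets rank 7.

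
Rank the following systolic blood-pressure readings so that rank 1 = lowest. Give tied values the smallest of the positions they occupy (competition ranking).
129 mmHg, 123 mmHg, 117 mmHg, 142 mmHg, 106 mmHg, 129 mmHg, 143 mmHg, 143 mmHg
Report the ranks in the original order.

Sorted (ascending): 106, 117, 123, 129, 129, 142, 143, 143
The 2 values of 129 occupy positions 4–5 → each gets rank 4.
The 2 values of 143 occupy positions 7–8 → each gets rank 7.

4, 3, 2, 6, 1, 4, 7, 7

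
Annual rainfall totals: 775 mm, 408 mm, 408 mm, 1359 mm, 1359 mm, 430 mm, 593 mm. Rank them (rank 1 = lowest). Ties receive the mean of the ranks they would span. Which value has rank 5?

Sorted (ascending): 408, 408, 430, 593, 775, 1359, 1359
The 2 values of 408 occupy positions 1–2 → average rank (1+2)/2 = 1.5.
The 2 values of 1359 occupy positions 6–7 → average rank (6+7)/2 = 6.5.
Rank 5 → value 775.

775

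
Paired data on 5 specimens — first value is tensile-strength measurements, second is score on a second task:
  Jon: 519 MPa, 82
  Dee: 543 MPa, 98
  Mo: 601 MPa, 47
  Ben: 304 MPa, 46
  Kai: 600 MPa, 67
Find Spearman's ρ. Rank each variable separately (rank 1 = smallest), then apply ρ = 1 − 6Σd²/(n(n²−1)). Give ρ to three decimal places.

Ranks of variable 1: 2, 3, 5, 1, 4
Ranks of variable 2: 4, 5, 2, 1, 3
d = r₁ − r₂: -2, -2, 3, 0, 1
d²: 4, 4, 9, 0, 1; Σd² = 18
ρ = 1 − 6·18/(5·24) = 1 − 108/120 = 0.100

0.100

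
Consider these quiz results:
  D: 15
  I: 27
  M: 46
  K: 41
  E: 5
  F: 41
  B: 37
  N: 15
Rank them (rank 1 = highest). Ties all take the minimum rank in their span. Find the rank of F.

Sorted (descending): 46, 41, 41, 37, 27, 15, 15, 5
The 2 values of 41 occupy positions 2–3 → each gets rank 2.
The 2 values of 15 occupy positions 6–7 → each gets rank 6.
F has value 41 → rank 2.

2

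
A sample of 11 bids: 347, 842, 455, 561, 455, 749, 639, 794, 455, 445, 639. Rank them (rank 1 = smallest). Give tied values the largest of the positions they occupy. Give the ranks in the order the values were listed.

Sorted (ascending): 347, 445, 455, 455, 455, 561, 639, 639, 749, 794, 842
The 3 values of 455 occupy positions 3–5 → each gets rank 5.
The 2 values of 639 occupy positions 7–8 → each gets rank 8.

1, 11, 5, 6, 5, 9, 8, 10, 5, 2, 8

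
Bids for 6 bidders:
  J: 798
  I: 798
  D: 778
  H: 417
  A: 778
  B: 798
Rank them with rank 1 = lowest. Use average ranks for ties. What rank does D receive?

Sorted (ascending): 417, 778, 778, 798, 798, 798
The 2 values of 778 occupy positions 2–3 → average rank (2+3)/2 = 2.5.
The 3 values of 798 occupy positions 4–6 → average rank 5.
D has value 778 → rank 2.5.

2.5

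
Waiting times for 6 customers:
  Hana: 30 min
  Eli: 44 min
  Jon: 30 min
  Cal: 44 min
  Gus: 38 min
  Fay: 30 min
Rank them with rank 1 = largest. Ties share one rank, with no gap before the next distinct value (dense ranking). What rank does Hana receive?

3

Sorted (descending): 44, 44, 38, 30, 30, 30
The 2 values of 44 share dense rank 1.
The 3 values of 30 share dense rank 3.
Remaining distinct values take the next consecutive integers.
Hana has value 30 min → rank 3.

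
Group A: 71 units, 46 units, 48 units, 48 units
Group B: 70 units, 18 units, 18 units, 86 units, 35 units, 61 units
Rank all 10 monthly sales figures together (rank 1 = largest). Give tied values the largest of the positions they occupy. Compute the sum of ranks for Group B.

36

Sorted (descending): 86, 71, 70, 61, 48, 48, 46, 35, 18, 18
The 2 values of 48 occupy positions 5–6 → each gets rank 6.
The 2 values of 18 occupy positions 9–10 → each gets rank 10.
Group B values → pooled ranks: 70→3, 18→10, 18→10, 86→1, 35→8, 61→4
Rank sum = 3 + 10 + 10 + 1 + 8 + 4 = 36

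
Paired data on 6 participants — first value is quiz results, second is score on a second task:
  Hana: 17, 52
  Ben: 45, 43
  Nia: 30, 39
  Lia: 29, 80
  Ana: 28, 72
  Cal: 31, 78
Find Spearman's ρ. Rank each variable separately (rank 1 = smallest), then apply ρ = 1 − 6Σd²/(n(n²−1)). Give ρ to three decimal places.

-0.200

Ranks of variable 1: 1, 6, 4, 3, 2, 5
Ranks of variable 2: 3, 2, 1, 6, 4, 5
d = r₁ − r₂: -2, 4, 3, -3, -2, 0
d²: 4, 16, 9, 9, 4, 0; Σd² = 42
ρ = 1 − 6·42/(6·35) = 1 − 252/210 = -0.200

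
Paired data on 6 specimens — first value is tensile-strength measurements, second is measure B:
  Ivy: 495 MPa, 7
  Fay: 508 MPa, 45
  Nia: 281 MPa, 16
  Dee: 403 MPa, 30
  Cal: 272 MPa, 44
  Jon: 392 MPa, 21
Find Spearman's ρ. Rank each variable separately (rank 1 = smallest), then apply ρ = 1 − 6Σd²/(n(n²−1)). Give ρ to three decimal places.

0.086

Ranks of variable 1: 5, 6, 2, 4, 1, 3
Ranks of variable 2: 1, 6, 2, 4, 5, 3
d = r₁ − r₂: 4, 0, 0, 0, -4, 0
d²: 16, 0, 0, 0, 16, 0; Σd² = 32
ρ = 1 − 6·32/(6·35) = 1 − 192/210 = 0.086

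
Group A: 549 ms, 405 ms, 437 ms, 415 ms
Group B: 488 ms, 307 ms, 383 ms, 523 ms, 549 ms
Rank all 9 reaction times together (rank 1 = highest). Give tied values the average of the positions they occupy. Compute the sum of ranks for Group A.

19.5

Sorted (descending): 549, 549, 523, 488, 437, 415, 405, 383, 307
The 2 values of 549 occupy positions 1–2 → average rank (1+2)/2 = 1.5.
Group A values → pooled ranks: 549→1.5, 405→7, 437→5, 415→6
Rank sum = 1.5 + 7 + 5 + 6 = 19.5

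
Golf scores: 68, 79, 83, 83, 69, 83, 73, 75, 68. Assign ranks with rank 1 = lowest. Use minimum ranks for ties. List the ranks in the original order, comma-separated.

Sorted (ascending): 68, 68, 69, 73, 75, 79, 83, 83, 83
The 2 values of 68 occupy positions 1–2 → each gets rank 1.
The 3 values of 83 occupy positions 7–9 → each gets rank 7.

1, 6, 7, 7, 3, 7, 4, 5, 1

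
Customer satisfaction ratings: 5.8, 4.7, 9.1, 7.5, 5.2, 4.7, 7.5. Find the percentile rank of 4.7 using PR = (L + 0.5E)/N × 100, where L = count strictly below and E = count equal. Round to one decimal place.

14.3

N = 7.
Strictly below 4.7: 0. Equal to 4.7: 2.
PR = (0 + 0.5·2)/7 × 100 = 14.3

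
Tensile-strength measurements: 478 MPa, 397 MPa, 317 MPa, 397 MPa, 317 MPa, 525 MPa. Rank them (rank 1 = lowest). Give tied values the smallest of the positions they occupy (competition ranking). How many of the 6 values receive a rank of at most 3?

4

Sorted (ascending): 317, 317, 397, 397, 478, 525
The 2 values of 317 occupy positions 1–2 → each gets rank 1.
The 2 values of 397 occupy positions 3–4 → each gets rank 3.
Ranks ≤ 3: {1, 1, 3, 3} → 4 values.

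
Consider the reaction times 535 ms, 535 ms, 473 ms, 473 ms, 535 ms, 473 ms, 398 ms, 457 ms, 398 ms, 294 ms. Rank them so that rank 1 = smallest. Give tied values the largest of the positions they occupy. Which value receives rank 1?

294

Sorted (ascending): 294, 398, 398, 457, 473, 473, 473, 535, 535, 535
The 2 values of 398 occupy positions 2–3 → each gets rank 3.
The 3 values of 473 occupy positions 5–7 → each gets rank 7.
The 3 values of 535 occupy positions 8–10 → each gets rank 10.
Rank 1 → value 294.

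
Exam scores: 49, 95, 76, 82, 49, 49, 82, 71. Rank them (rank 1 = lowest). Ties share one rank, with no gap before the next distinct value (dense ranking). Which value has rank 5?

Sorted (ascending): 49, 49, 49, 71, 76, 82, 82, 95
The 3 values of 49 share dense rank 1.
The 2 values of 82 share dense rank 4.
Remaining distinct values take the next consecutive integers.
Rank 5 → value 95.

95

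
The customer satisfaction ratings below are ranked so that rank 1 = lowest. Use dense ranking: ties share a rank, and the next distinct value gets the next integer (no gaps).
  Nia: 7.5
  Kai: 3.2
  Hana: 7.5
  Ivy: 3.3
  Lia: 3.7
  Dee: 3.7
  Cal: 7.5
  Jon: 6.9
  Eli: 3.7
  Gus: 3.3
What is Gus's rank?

Sorted (ascending): 3.2, 3.3, 3.3, 3.7, 3.7, 3.7, 6.9, 7.5, 7.5, 7.5
The 2 values of 3.3 share dense rank 2.
The 3 values of 3.7 share dense rank 3.
The 3 values of 7.5 share dense rank 5.
Remaining distinct values take the next consecutive integers.
Gus has value 3.3 → rank 2.

2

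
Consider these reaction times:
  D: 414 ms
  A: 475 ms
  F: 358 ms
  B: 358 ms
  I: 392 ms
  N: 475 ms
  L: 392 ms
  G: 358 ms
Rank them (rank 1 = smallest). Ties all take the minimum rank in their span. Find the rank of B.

1

Sorted (ascending): 358, 358, 358, 392, 392, 414, 475, 475
The 3 values of 358 occupy positions 1–3 → each gets rank 1.
The 2 values of 392 occupy positions 4–5 → each gets rank 4.
The 2 values of 475 occupy positions 7–8 → each gets rank 7.
B has value 358 ms → rank 1.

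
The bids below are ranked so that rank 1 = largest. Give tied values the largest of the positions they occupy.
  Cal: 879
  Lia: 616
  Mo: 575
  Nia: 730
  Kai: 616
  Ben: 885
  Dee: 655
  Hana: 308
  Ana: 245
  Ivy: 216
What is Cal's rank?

Sorted (descending): 885, 879, 730, 655, 616, 616, 575, 308, 245, 216
The 2 values of 616 occupy positions 5–6 → each gets rank 6.
Cal has value 879 → rank 2.

2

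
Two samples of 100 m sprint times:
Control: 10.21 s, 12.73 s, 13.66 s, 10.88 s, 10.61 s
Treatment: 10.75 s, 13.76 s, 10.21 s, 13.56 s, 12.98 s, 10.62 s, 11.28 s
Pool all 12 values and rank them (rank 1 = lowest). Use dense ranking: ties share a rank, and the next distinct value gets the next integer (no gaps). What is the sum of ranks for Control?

25

Sorted (ascending): 10.21, 10.21, 10.61, 10.62, 10.75, 10.88, 11.28, 12.73, 12.98, 13.56, 13.66, 13.76
The 2 values of 10.21 share dense rank 1.
Remaining distinct values take the next consecutive integers.
Control values → pooled ranks: 10.21→1, 12.73→7, 13.66→10, 10.88→5, 10.61→2
Rank sum = 1 + 7 + 10 + 5 + 2 = 25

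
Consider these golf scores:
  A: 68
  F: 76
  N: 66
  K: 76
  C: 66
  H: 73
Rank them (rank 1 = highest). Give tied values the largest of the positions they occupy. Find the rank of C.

Sorted (descending): 76, 76, 73, 68, 66, 66
The 2 values of 76 occupy positions 1–2 → each gets rank 2.
The 2 values of 66 occupy positions 5–6 → each gets rank 6.
C has value 66 → rank 6.

6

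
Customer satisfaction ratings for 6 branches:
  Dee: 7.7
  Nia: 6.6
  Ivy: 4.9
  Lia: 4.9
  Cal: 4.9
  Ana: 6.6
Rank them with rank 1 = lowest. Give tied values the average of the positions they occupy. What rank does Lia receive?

2

Sorted (ascending): 4.9, 4.9, 4.9, 6.6, 6.6, 7.7
The 3 values of 4.9 occupy positions 1–3 → average rank 2.
The 2 values of 6.6 occupy positions 4–5 → average rank (4+5)/2 = 4.5.
Lia has value 4.9 → rank 2.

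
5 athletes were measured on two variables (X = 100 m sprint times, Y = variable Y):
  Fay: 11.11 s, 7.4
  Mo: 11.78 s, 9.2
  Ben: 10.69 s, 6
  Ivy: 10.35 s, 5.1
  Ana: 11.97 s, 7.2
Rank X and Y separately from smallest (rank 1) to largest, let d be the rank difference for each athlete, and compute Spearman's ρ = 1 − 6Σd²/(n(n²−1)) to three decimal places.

0.700

Ranks of variable 1: 3, 4, 2, 1, 5
Ranks of variable 2: 4, 5, 2, 1, 3
d = r₁ − r₂: -1, -1, 0, 0, 2
d²: 1, 1, 0, 0, 4; Σd² = 6
ρ = 1 − 6·6/(5·24) = 1 − 36/120 = 0.700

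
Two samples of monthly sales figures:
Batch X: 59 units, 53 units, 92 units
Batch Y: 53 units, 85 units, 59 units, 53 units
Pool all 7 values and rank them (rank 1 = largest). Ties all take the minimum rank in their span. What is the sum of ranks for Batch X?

9

Sorted (descending): 92, 85, 59, 59, 53, 53, 53
The 2 values of 59 occupy positions 3–4 → each gets rank 3.
The 3 values of 53 occupy positions 5–7 → each gets rank 5.
Batch X values → pooled ranks: 59→3, 53→5, 92→1
Rank sum = 3 + 5 + 1 = 9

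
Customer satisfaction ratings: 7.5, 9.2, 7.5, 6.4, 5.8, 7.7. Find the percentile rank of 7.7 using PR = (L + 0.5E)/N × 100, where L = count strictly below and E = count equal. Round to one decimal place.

75.0

N = 6.
Strictly below 7.7: 4. Equal to 7.7: 1.
PR = (4 + 0.5·1)/6 × 100 = 75.0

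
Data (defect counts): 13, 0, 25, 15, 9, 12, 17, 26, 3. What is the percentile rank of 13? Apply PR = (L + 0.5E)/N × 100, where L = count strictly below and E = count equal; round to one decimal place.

50.0

N = 9.
Strictly below 13: 4. Equal to 13: 1.
PR = (4 + 0.5·1)/9 × 100 = 50.0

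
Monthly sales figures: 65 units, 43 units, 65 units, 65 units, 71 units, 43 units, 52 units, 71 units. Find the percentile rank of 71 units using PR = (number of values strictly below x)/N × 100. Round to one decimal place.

N = 8.
Strictly below 71: 6. Equal to 71: 2.
PR = 6/8 × 100 = 75.0

75.0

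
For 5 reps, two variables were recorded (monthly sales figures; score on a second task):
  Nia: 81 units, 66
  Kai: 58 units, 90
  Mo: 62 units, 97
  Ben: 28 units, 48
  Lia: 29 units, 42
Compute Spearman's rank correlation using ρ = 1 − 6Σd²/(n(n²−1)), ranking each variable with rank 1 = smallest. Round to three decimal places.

0.600

Ranks of variable 1: 5, 3, 4, 1, 2
Ranks of variable 2: 3, 4, 5, 2, 1
d = r₁ − r₂: 2, -1, -1, -1, 1
d²: 4, 1, 1, 1, 1; Σd² = 8
ρ = 1 − 6·8/(5·24) = 1 − 48/120 = 0.600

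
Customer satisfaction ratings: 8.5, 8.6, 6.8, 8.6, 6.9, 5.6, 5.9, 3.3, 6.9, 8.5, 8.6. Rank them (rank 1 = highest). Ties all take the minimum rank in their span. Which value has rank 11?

Sorted (descending): 8.6, 8.6, 8.6, 8.5, 8.5, 6.9, 6.9, 6.8, 5.9, 5.6, 3.3
The 3 values of 8.6 occupy positions 1–3 → each gets rank 1.
The 2 values of 8.5 occupy positions 4–5 → each gets rank 4.
The 2 values of 6.9 occupy positions 6–7 → each gets rank 6.
Rank 11 → value 3.3.

3.3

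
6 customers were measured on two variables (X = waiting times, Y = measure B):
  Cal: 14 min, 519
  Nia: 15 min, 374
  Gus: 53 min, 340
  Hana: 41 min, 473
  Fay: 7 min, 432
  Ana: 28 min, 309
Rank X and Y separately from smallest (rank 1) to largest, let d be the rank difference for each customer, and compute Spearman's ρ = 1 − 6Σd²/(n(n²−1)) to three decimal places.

-0.429

Ranks of variable 1: 2, 3, 6, 5, 1, 4
Ranks of variable 2: 6, 3, 2, 5, 4, 1
d = r₁ − r₂: -4, 0, 4, 0, -3, 3
d²: 16, 0, 16, 0, 9, 9; Σd² = 50
ρ = 1 − 6·50/(6·35) = 1 − 300/210 = -0.429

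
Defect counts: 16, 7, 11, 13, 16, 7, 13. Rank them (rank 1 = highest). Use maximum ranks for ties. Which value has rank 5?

Sorted (descending): 16, 16, 13, 13, 11, 7, 7
The 2 values of 16 occupy positions 1–2 → each gets rank 2.
The 2 values of 13 occupy positions 3–4 → each gets rank 4.
The 2 values of 7 occupy positions 6–7 → each gets rank 7.
Rank 5 → value 11.

11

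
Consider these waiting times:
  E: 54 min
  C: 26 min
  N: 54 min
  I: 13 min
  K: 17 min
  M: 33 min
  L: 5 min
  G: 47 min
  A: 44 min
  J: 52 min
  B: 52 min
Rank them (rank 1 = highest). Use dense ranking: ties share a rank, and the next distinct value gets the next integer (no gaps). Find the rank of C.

Sorted (descending): 54, 54, 52, 52, 47, 44, 33, 26, 17, 13, 5
The 2 values of 54 share dense rank 1.
The 2 values of 52 share dense rank 2.
Remaining distinct values take the next consecutive integers.
C has value 26 min → rank 6.

6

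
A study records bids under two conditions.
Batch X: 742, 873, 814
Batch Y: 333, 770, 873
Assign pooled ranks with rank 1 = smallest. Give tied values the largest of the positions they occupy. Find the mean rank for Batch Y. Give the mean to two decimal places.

3.33

Sorted (ascending): 333, 742, 770, 814, 873, 873
The 2 values of 873 occupy positions 5–6 → each gets rank 6.
Batch Y values → pooled ranks: 333→1, 770→3, 873→6
Mean rank = (1 + 3 + 6) / 3 = 3.33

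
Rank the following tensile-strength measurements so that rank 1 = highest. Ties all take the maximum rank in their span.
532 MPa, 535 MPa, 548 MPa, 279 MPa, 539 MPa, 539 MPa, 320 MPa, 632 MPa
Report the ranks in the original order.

6, 5, 2, 8, 4, 4, 7, 1

Sorted (descending): 632, 548, 539, 539, 535, 532, 320, 279
The 2 values of 539 occupy positions 3–4 → each gets rank 4.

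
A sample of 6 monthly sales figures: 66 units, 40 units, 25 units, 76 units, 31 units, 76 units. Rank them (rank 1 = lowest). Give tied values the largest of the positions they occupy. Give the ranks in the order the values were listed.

Sorted (ascending): 25, 31, 40, 66, 76, 76
The 2 values of 76 occupy positions 5–6 → each gets rank 6.

4, 3, 1, 6, 2, 6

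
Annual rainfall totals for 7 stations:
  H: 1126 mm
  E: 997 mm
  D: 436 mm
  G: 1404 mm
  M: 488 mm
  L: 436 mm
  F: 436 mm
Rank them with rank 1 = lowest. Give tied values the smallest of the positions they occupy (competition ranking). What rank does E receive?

Sorted (ascending): 436, 436, 436, 488, 997, 1126, 1404
The 3 values of 436 occupy positions 1–3 → each gets rank 1.
E has value 997 mm → rank 5.

5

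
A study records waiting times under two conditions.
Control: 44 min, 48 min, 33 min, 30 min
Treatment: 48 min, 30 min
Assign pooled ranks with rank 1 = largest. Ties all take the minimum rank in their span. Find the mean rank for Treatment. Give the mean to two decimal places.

Sorted (descending): 48, 48, 44, 33, 30, 30
The 2 values of 48 occupy positions 1–2 → each gets rank 1.
The 2 values of 30 occupy positions 5–6 → each gets rank 5.
Treatment values → pooled ranks: 48→1, 30→5
Mean rank = (1 + 5) / 2 = 3.00

3.00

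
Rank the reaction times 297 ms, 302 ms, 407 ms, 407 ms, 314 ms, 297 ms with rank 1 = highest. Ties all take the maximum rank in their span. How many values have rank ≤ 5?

4

Sorted (descending): 407, 407, 314, 302, 297, 297
The 2 values of 407 occupy positions 1–2 → each gets rank 2.
The 2 values of 297 occupy positions 5–6 → each gets rank 6.
Ranks ≤ 5: {2, 2, 3, 4} → 4 values.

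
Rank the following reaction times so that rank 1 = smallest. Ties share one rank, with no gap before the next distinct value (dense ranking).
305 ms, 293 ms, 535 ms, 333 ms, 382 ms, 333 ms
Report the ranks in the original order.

2, 1, 5, 3, 4, 3

Sorted (ascending): 293, 305, 333, 333, 382, 535
The 2 values of 333 share dense rank 3.
Remaining distinct values take the next consecutive integers.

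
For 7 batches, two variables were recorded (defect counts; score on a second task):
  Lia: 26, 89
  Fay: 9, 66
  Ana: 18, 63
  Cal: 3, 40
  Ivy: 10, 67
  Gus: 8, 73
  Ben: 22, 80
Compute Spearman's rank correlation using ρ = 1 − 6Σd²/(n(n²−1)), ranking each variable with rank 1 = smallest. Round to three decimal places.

0.679

Ranks of variable 1: 7, 3, 5, 1, 4, 2, 6
Ranks of variable 2: 7, 3, 2, 1, 4, 5, 6
d = r₁ − r₂: 0, 0, 3, 0, 0, -3, 0
d²: 0, 0, 9, 0, 0, 9, 0; Σd² = 18
ρ = 1 − 6·18/(7·48) = 1 − 108/336 = 0.679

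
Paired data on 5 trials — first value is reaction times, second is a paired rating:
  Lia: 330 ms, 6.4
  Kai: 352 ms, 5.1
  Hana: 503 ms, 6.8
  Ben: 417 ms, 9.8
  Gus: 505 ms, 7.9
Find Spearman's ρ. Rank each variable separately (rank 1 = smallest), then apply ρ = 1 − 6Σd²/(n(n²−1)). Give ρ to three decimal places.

Ranks of variable 1: 1, 2, 4, 3, 5
Ranks of variable 2: 2, 1, 3, 5, 4
d = r₁ − r₂: -1, 1, 1, -2, 1
d²: 1, 1, 1, 4, 1; Σd² = 8
ρ = 1 − 6·8/(5·24) = 1 − 48/120 = 0.600

0.600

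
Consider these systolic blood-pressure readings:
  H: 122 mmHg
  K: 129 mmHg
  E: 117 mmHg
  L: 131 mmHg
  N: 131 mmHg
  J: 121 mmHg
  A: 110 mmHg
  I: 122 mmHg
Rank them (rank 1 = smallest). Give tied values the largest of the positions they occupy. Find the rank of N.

Sorted (ascending): 110, 117, 121, 122, 122, 129, 131, 131
The 2 values of 122 occupy positions 4–5 → each gets rank 5.
The 2 values of 131 occupy positions 7–8 → each gets rank 8.
N has value 131 mmHg → rank 8.

8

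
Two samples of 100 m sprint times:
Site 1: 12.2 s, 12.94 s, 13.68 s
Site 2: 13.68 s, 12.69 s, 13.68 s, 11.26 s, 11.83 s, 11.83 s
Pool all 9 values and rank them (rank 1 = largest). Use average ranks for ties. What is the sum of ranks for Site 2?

33

Sorted (descending): 13.68, 13.68, 13.68, 12.94, 12.69, 12.2, 11.83, 11.83, 11.26
The 3 values of 13.68 occupy positions 1–3 → average rank 2.
The 2 values of 11.83 occupy positions 7–8 → average rank (7+8)/2 = 7.5.
Site 2 values → pooled ranks: 13.68→2, 12.69→5, 13.68→2, 11.26→9, 11.83→7.5, 11.83→7.5
Rank sum = 2 + 5 + 2 + 9 + 7.5 + 7.5 = 33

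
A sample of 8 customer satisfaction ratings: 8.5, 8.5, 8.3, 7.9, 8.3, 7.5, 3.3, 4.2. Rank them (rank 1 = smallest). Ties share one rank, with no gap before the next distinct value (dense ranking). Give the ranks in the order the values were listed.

Sorted (ascending): 3.3, 4.2, 7.5, 7.9, 8.3, 8.3, 8.5, 8.5
The 2 values of 8.3 share dense rank 5.
The 2 values of 8.5 share dense rank 6.
Remaining distinct values take the next consecutive integers.

6, 6, 5, 4, 5, 3, 1, 2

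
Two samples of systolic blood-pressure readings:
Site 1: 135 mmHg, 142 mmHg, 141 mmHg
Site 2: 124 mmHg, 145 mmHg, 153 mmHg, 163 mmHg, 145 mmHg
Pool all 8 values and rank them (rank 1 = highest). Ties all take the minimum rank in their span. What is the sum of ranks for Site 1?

Sorted (descending): 163, 153, 145, 145, 142, 141, 135, 124
The 2 values of 145 occupy positions 3–4 → each gets rank 3.
Site 1 values → pooled ranks: 135→7, 142→5, 141→6
Rank sum = 7 + 5 + 6 = 18

18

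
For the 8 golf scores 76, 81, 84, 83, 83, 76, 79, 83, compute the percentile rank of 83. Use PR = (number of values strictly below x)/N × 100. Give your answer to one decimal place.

50.0

N = 8.
Strictly below 83: 4. Equal to 83: 3.
PR = 4/8 × 100 = 50.0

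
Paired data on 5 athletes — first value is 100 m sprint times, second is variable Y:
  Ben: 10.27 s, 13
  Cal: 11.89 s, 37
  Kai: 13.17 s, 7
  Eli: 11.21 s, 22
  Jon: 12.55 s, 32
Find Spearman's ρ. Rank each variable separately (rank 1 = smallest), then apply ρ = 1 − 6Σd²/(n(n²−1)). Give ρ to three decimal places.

Ranks of variable 1: 1, 3, 5, 2, 4
Ranks of variable 2: 2, 5, 1, 3, 4
d = r₁ − r₂: -1, -2, 4, -1, 0
d²: 1, 4, 16, 1, 0; Σd² = 22
ρ = 1 − 6·22/(5·24) = 1 − 132/120 = -0.100

-0.100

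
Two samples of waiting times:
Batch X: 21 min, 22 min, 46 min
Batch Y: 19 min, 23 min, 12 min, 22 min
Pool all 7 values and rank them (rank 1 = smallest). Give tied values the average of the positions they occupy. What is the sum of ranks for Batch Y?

13.5

Sorted (ascending): 12, 19, 21, 22, 22, 23, 46
The 2 values of 22 occupy positions 4–5 → average rank (4+5)/2 = 4.5.
Batch Y values → pooled ranks: 19→2, 23→6, 12→1, 22→4.5
Rank sum = 2 + 6 + 1 + 4.5 = 13.5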